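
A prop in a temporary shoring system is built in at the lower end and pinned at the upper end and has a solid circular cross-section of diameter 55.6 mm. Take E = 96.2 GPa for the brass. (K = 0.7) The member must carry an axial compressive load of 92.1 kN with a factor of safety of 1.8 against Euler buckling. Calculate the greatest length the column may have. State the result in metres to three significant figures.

I = πd⁴/64 = π×55.6⁴/64 = 4.691×10^5 mm⁴
I = 4.691×10^-7 m⁴
Required critical load P_cr = n·P = 1.8 × 92.1 = 165.8 kN = 1.658×10^5 N
From P_cr = π²EI/(K·L)²:  L = (1/K)·√(π²EI/P_cr) = (1/0.7)·√(π²×9.62×10^10×4.691×10^-7/1.658×10^5)
L = 2.34 m

L_max ≈ 2.34 m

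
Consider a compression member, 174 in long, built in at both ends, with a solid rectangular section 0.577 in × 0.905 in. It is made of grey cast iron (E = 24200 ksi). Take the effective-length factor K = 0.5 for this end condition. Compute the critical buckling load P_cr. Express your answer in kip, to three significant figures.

Buckling occurs about the weak axis: I_min = h·b³/12 with b = 0.577 in (the shorter side).
I_min = 0.905×0.577³/12 = 1.449×10^-2 in⁴
Effective length L_e = K·L = 0.5 × 174 = 87.00 in
P_cr = π²EI / L_e² = π² × 24200×10³ × 1.449×10^-2 / 87.00² = 457.2 lb

P_cr ≈ 0.457 kip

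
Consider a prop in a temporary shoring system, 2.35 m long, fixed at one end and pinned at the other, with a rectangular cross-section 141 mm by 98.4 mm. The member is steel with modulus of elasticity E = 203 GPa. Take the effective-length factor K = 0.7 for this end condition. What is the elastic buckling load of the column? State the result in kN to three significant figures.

P_cr ≈ 8290 kN

Buckling occurs about the weak axis: I_min = h·b³/12 with b = 98.4 mm (the shorter side).
I_min = 141×98.4³/12 = 1.119×10^7 mm⁴
I = 1.119×10^7 mm⁴ = 1.119×10^-5 m⁴
Effective length L_e = K·L = 0.7 × 2.35 = 1.645 m
P_cr = π²EI / L_e² = π² × 203×10⁹ × 1.119×10^-5 / 1.645² = 8.289×10^6 N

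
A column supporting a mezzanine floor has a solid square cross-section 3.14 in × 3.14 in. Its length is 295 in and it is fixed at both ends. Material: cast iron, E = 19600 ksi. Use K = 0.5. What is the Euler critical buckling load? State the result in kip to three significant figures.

P_cr ≈ 72.0 kip

I = a⁴/12 = 3.14⁴/12 = 8.101 in⁴
Effective length L_e = K·L = 0.5 × 295 = 147.5 in
P_cr = π²EI / L_e² = π² × 19600×10³ × 8.101 / 147.5² = 7.203×10^4 lb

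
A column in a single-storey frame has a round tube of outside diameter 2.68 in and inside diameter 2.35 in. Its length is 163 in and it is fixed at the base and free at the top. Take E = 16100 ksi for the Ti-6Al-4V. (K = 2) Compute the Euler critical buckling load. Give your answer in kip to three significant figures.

P_cr ≈ 1.55 kip

d_o = 2.68 in, d_i = 2.35 in
I = π(d_o⁴ − d_i⁴)/64 = π(2.68⁴ − 2.350⁴)/64 = 1.035 in⁴
Effective length L_e = K·L = 2 × 163 = 326.0 in
P_cr = π²EI / L_e² = π² × 16100×10³ × 1.035 / 326.0² = 1.548×10^3 lb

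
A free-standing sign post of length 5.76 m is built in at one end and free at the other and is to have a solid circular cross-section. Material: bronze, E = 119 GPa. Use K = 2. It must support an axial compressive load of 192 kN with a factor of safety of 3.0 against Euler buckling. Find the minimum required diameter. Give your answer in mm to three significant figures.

Required P_cr = n·P = 3.0 × 192 = 576.0 kN
L_e = K·L = 2 × 5.76 = 11.52 m
Required I = P_cr·L_e²/(π²E) = 5.760×10^5 × 11.52² / (π² × 1.19×10^11) = 6.508×10^-5 m⁴
I_req = 6.508×10^7 mm⁴
Solid circle: I = πd⁴/64  ⇒  d = (64I/π)^(1/4) = (64×6.508×10^7/π)^(1/4) = 191 mm

d ≈ 191 mm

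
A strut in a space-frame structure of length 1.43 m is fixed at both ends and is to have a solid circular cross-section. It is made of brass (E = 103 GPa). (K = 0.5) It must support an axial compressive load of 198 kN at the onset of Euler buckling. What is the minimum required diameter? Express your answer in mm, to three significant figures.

L_e = K·L = 0.5 × 1.43 = 0.7150 m
Required I = P_cr·L_e²/(π²E) = 1.980×10^5 × 0.7150² / (π² × 1.03×10^11) = 9.957×10^-8 m⁴
I_req = 9.957×10^4 mm⁴
Solid circle: I = πd⁴/64  ⇒  d = (64I/π)^(1/4) = (64×9.957×10^4/π)^(1/4) = 37.7 mm

d ≈ 37.7 mm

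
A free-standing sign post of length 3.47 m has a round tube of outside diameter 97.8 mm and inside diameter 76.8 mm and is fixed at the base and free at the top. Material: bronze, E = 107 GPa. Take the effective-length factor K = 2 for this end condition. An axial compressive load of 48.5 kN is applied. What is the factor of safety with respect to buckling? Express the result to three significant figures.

d_o = 97.8 mm, d_i = 76.8 mm
I = π(d_o⁴ − d_i⁴)/64 = π(97.8⁴ − 76.80⁴)/64 = 2.783×10^6 mm⁴
I = 2.783×10^6 mm⁴ = 2.783×10^-6 m⁴
Effective length L_e = K·L = 2 × 3.47 = 6.940 m
P_cr = π²EI / L_e² = π² × 107×10⁹ × 2.783×10^-6 / 6.940² = 6.102×10^4 N
Factor of safety n = P_cr / P = 61.023 / 48.5 = 1.26

n ≈ 1.26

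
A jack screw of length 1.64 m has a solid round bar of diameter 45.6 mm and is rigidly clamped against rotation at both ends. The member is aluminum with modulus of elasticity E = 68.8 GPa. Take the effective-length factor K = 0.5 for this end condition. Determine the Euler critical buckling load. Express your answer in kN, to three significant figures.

I = πd⁴/64 = π×45.6⁴/64 = 2.122×10^5 mm⁴
I = 2.122×10^5 mm⁴ = 2.122×10^-7 m⁴
Effective length L_e = K·L = 0.5 × 1.64 = 0.8200 m
P_cr = π²EI / L_e² = π² × 68.8×10⁹ × 2.122×10^-7 / 0.8200² = 2.143×10^5 N

P_cr ≈ 214 kN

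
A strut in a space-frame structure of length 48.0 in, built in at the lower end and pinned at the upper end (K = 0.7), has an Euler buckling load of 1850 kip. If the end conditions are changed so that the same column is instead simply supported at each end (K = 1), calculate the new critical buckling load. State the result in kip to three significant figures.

P_cr ∝ 1/K², so P_cr,new = P_cr,old × (K_old/K_new)² = 1850 × (0.7/1)²
= 1850 × 0.4900 = 906 kip

P_cr ≈ 906 kip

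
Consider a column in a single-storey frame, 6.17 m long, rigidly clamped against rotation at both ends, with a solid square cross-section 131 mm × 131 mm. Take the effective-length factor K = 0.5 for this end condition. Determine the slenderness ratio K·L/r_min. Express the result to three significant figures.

For a square r = a/√12 = 131/√12 = 37.82 mm
L_e = K·L = 0.5 × 6.17 m = 3.085 m = 3085.0 mm
λ = L_e / r_min = 3085.0 / 37.82 = 81.6

λ ≈ 81.6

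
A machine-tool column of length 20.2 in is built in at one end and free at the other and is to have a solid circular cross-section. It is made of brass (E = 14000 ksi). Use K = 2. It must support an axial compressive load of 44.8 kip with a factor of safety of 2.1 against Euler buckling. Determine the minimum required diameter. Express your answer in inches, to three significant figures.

Required P_cr = n·P = 2.1 × 44.8 = 94.08 kip
L_e = K·L = 2 × 20.2 = 40.40 in
Required I = P_cr·L_e²/(π²E) = 9.408×10^4 × 40.40² / (π² × 1.40×10^7) = 1.111 in⁴
Solid circle: I = πd⁴/64  ⇒  d = (64I/π)^(1/4) = (64×1.111/π)^(1/4) = 2.18 in

d ≈ 2.18 in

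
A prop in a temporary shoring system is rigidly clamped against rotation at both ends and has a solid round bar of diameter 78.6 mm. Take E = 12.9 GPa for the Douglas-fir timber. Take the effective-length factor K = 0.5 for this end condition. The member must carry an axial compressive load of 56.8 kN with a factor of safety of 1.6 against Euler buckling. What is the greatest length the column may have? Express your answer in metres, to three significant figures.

L_max ≈ 3.24 m

I = πd⁴/64 = π×78.6⁴/64 = 1.874×10^6 mm⁴
I = 1.874×10^-6 m⁴
Required critical load P_cr = n·P = 1.6 × 56.8 = 90.88 kN = 9.088×10^4 N
From P_cr = π²EI/(K·L)²:  L = (1/K)·√(π²EI/P_cr) = (1/0.5)·√(π²×1.29×10^10×1.874×10^-6/9.088×10^4)
L = 3.24 m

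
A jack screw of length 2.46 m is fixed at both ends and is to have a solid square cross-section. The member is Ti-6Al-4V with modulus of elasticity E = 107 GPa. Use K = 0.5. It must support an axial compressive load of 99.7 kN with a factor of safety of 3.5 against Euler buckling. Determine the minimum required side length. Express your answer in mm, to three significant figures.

Required P_cr = n·P = 3.5 × 99.7 = 349.0 kN
L_e = K·L = 0.5 × 2.46 = 1.230 m
Required I = P_cr·L_e²/(π²E) = 3.490×10^5 × 1.230² / (π² × 1.07×10^11) = 4.999×10^-7 m⁴
I_req = 4.999×10^5 mm⁴
Solid square: I = a⁴/12  ⇒  a = (12I)^(1/4) = (12×4.999×10^5)^(1/4) = 49.5 mm

a ≈ 49.5 mm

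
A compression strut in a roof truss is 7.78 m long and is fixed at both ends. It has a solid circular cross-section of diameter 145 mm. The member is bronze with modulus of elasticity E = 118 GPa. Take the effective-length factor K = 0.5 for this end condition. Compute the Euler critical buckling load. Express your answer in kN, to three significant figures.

I = πd⁴/64 = π×145⁴/64 = 2.170×10^7 mm⁴
I = 2.170×10^7 mm⁴ = 2.170×10^-5 m⁴
Effective length L_e = K·L = 0.5 × 7.78 = 3.890 m
P_cr = π²EI / L_e² = π² × 118×10⁹ × 2.170×10^-5 / 3.890² = 1.670×10^6 N

P_cr ≈ 1670 kN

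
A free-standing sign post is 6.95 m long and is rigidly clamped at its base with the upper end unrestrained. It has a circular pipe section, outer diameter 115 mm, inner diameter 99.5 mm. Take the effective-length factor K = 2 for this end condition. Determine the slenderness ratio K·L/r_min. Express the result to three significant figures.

λ ≈ 366

d_o = 115 mm, d_i = 99.5 mm
I = π(d_o⁴ − d_i⁴)/64 = π(115⁴ − 99.50⁴)/64 = 3.774×10^6 mm⁴
A = 2.611×10^3 mm²;  r_min = √(I/A) = √(3.774×10^6/2.611×10^3) = 38.02 mm
L_e = K·L = 2 × 6.95 m = 13.90 m = 13900 mm
λ = L_e / r_min = 13900 / 38.02 = 366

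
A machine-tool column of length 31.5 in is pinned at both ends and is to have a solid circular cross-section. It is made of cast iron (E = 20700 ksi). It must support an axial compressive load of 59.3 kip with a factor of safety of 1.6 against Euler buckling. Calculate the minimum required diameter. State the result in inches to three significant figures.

d ≈ 1.75 in

Required P_cr = n·P = 1.6 × 59.3 = 94.88 kip
L_e = K·L = 1 × 31.5 = 31.50 in
Required I = P_cr·L_e²/(π²E) = 9.488×10^4 × 31.50² / (π² × 2.07×10^7) = 0.4608 in⁴
Solid circle: I = πd⁴/64  ⇒  d = (64I/π)^(1/4) = (64×0.4608/π)^(1/4) = 1.75 in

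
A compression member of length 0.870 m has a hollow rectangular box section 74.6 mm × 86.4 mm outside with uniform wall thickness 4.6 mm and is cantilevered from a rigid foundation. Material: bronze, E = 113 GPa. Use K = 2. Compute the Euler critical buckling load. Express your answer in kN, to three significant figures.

P_cr ≈ 438 kN

Inner dimensions: h_i = 86.4 − 2×4.6 = 77.20 mm, b_i = 74.6 − 2×4.6 = 65.40 mm
Weak-axis I_min = (h_o·b_o³ − h_i·b_i³)/12 with b_o = 74.6, b_i = 65.40 mm (shorter outer/inner sides).
I_min = (86.4×74.6³ − 77.20×65.40³)/12 = 1.190×10^6 mm⁴
I = 1.190×10^6 mm⁴ = 1.190×10^-6 m⁴
Effective length L_e = K·L = 2 × 0.870 = 1.740 m
P_cr = π²EI / L_e² = π² × 113×10⁹ × 1.190×10^-6 / 1.740² = 4.382×10^5 N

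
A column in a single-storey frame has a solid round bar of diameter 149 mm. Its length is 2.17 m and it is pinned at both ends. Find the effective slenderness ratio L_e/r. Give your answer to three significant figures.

λ ≈ 58.3

For a solid circle r = d/4 = 149/4 = 37.25 mm
L_e = K·L = 1 × 2.17 m = 2.170 m = 2170.0 mm
λ = L_e / r_min = 2170.0 / 37.25 = 58.3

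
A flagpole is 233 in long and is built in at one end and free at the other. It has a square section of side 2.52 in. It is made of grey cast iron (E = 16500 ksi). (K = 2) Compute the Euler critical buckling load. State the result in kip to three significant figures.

I = a⁴/12 = 2.52⁴/12 = 3.361 in⁴
Effective length L_e = K·L = 2 × 233 = 466.0 in
P_cr = π²EI / L_e² = π² × 16500×10³ × 3.361 / 466.0² = 2.520×10^3 lb

P_cr ≈ 2.52 kip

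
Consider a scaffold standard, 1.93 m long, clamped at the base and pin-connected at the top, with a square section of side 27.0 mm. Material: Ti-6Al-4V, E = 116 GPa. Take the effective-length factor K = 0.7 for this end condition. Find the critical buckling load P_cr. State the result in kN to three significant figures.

I = a⁴/12 = 27.0⁴/12 = 4.429×10^4 mm⁴
I = 4.429×10^4 mm⁴ = 4.429×10^-8 m⁴
Effective length L_e = K·L = 0.7 × 1.93 = 1.351 m
P_cr = π²EI / L_e² = π² × 116×10⁹ × 4.429×10^-8 / 1.351² = 2.778×10^4 N

P_cr ≈ 27.8 kN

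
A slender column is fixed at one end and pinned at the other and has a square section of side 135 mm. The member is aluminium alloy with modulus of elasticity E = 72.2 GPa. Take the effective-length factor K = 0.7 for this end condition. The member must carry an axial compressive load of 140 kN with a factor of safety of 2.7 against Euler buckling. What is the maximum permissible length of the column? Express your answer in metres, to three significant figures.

L_max ≈ 10.3 m

I = a⁴/12 = 135⁴/12 = 2.768×10^7 mm⁴
I = 2.768×10^-5 m⁴
Required critical load P_cr = n·P = 2.7 × 140 = 378.0 kN = 3.780×10^5 N
From P_cr = π²EI/(K·L)²:  L = (1/K)·√(π²EI/P_cr) = (1/0.7)·√(π²×7.22×10^10×2.768×10^-5/3.780×10^5)
L = 10.3 m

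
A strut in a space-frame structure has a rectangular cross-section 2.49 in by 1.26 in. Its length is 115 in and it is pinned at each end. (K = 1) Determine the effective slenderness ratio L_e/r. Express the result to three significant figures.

For a rectangle r_min = b/√12 = 1.26/√12 = 0.3637 in
L_e = K·L = 1 × 115 = 115.0 in
λ = L_e / r_min = 115.00 / 0.3637 = 316

λ ≈ 316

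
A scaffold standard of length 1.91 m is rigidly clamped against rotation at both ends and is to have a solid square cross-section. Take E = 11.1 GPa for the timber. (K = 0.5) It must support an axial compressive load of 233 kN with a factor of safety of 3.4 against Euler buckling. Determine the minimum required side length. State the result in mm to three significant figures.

a ≈ 94.3 mm

Required P_cr = n·P = 3.4 × 233 = 792.2 kN
L_e = K·L = 0.5 × 1.91 = 0.9550 m
Required I = P_cr·L_e²/(π²E) = 7.922×10^5 × 0.9550² / (π² × 1.11×10^10) = 6.595×10^-6 m⁴
I_req = 6.595×10^6 mm⁴
Solid square: I = a⁴/12  ⇒  a = (12I)^(1/4) = (12×6.595×10^6)^(1/4) = 94.3 mm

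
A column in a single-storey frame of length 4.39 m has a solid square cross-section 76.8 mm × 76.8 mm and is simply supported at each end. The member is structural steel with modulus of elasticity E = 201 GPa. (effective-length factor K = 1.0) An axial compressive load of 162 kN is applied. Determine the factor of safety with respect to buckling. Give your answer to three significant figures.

I = a⁴/12 = 76.8⁴/12 = 2.899×10^6 mm⁴
I = 2.899×10^6 mm⁴ = 2.899×10^-6 m⁴
Effective length L_e = K·L = 1 × 4.39 = 4.390 m
P_cr = π²EI / L_e² = π² × 201×10⁹ × 2.899×10^-6 / 4.390² = 2.984×10^5 N
Factor of safety n = P_cr / P = 298.42 / 162 = 1.84

n ≈ 1.84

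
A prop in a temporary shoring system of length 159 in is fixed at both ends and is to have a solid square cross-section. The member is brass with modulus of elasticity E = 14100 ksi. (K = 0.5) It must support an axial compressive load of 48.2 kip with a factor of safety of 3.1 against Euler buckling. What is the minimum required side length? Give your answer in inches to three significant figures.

a ≈ 3.00 in

Required P_cr = n·P = 3.1 × 48.2 = 149.4 kip
L_e = K·L = 0.5 × 159 = 79.50 in
Required I = P_cr·L_e²/(π²E) = 1.494×10^5 × 79.50² / (π² × 1.41×10^7) = 6.786 in⁴
Solid square: I = a⁴/12  ⇒  a = (12I)^(1/4) = (12×6.786)^(1/4) = 3.00 in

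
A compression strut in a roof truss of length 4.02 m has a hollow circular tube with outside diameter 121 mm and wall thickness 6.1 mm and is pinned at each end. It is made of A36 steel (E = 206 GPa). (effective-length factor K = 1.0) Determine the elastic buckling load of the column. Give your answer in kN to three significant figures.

Inner diameter d_i = 121 − 2×6.1 = 108.8 mm
I = π(d_o⁴ − d_i⁴)/64 = π(121⁴ − 108.8⁴)/64 = 3.644×10^6 mm⁴
I = 3.644×10^6 mm⁴ = 3.644×10^-6 m⁴
Effective length L_e = K·L = 1 × 4.02 = 4.020 m
P_cr = π²EI / L_e² = π² × 206×10⁹ × 3.644×10^-6 / 4.020² = 4.584×10^5 N

P_cr ≈ 458 kN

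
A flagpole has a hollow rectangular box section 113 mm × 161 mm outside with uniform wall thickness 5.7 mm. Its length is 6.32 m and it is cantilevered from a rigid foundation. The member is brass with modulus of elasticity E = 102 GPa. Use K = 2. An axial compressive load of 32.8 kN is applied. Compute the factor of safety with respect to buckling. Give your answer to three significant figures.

Inner dimensions: h_i = 161 − 2×5.7 = 149.6 mm, b_i = 113 − 2×5.7 = 101.6 mm
Weak-axis I_min = (h_o·b_o³ − h_i·b_i³)/12 with b_o = 113, b_i = 101.6 mm (shorter outer/inner sides).
I_min = (161×113³ − 149.6×101.6³)/12 = 6.284×10^6 mm⁴
I = 6.284×10^6 mm⁴ = 6.284×10^-6 m⁴
Effective length L_e = K·L = 2 × 6.32 = 12.64 m
P_cr = π²EI / L_e² = π² × 102×10⁹ × 6.284×10^-6 / 12.64² = 3.960×10^4 N
Factor of safety n = P_cr / P = 39.596 / 32.8 = 1.21

n ≈ 1.21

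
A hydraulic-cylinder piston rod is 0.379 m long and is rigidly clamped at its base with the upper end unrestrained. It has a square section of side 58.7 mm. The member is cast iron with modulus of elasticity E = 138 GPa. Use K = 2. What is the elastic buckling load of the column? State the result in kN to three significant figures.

P_cr ≈ 2350 kN

I = a⁴/12 = 58.7⁴/12 = 9.894×10^5 mm⁴
I = 9.894×10^5 mm⁴ = 9.894×10^-7 m⁴
Effective length L_e = K·L = 2 × 0.379 = 0.7580 m
P_cr = π²EI / L_e² = π² × 138×10⁹ × 9.894×10^-7 / 0.7580² = 2.345×10^6 N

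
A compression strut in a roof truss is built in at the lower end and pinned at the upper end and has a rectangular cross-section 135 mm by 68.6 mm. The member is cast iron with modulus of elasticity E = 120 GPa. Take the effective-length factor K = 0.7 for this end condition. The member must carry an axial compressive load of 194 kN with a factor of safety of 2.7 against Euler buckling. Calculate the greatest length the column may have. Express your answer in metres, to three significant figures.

L_max ≈ 4.09 m

Buckling occurs about the weak axis: I_min = h·b³/12 with b = 68.6 mm (the shorter side).
I_min = 135×68.6³/12 = 3.632×10^6 mm⁴
I = 3.632×10^-6 m⁴
Required critical load P_cr = n·P = 2.7 × 194 = 523.8 kN = 5.238×10^5 N
From P_cr = π²EI/(K·L)²:  L = (1/K)·√(π²EI/P_cr) = (1/0.7)·√(π²×1.20×10^11×3.632×10^-6/5.238×10^5)
L = 4.09 m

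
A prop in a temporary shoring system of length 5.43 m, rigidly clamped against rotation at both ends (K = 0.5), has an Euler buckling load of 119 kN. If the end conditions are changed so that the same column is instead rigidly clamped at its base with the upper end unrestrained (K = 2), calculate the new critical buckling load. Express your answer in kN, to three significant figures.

P_cr ≈ 7.44 kN

P_cr ∝ 1/K², so P_cr,new = P_cr,old × (K_old/K_new)² = 119 × (0.5/2)²
= 119 × 0.06250 = 7.44 kN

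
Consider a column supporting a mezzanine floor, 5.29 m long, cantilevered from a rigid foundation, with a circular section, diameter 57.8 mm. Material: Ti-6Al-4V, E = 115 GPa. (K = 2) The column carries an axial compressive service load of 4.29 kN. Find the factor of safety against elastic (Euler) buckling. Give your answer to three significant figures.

I = πd⁴/64 = π×57.8⁴/64 = 5.479×10^5 mm⁴
I = 5.479×10^5 mm⁴ = 5.479×10^-7 m⁴
Effective length L_e = K·L = 2 × 5.29 = 10.58 m
P_cr = π²EI / L_e² = π² × 115×10⁹ × 5.479×10^-7 / 10.58² = 5.555×10^3 N
Factor of safety n = P_cr / P = 5.5553 / 4.29 = 1.29

n ≈ 1.29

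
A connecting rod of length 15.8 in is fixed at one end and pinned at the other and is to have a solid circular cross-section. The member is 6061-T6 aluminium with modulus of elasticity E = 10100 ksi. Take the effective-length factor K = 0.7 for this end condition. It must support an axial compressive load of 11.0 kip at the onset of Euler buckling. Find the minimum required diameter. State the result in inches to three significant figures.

L_e = K·L = 0.7 × 15.8 = 11.06 in
Required I = P_cr·L_e²/(π²E) = 1.100×10^4 × 11.06² / (π² × 1.01×10^7) = 1.350×10^-2 in⁴
Solid circle: I = πd⁴/64  ⇒  d = (64I/π)^(1/4) = (64×1.350×10^-2/π)^(1/4) = 0.724 in

d ≈ 0.724 in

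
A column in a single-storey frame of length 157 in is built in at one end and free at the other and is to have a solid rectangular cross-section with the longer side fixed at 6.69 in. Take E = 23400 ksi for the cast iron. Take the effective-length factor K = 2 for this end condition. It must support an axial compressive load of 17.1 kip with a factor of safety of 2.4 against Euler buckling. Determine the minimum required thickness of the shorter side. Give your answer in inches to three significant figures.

b ≈ 3.16 in

Required P_cr = n·P = 2.4 × 17.1 = 41.04 kip
L_e = K·L = 2 × 157 = 314.0 in
Required I = P_cr·L_e²/(π²E) = 4.104×10^4 × 314.0² / (π² × 2.34×10^7) = 17.52 in⁴
Rectangle, weak axis: I_min = h·b³/12 with h = 6.69 in fixed  ⇒  b = (12I/h)^(1/3) = 3.16 in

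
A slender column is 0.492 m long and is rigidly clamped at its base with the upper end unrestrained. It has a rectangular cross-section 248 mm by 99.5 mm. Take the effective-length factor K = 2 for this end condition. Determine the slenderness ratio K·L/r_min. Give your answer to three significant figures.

λ ≈ 34.3

For a rectangle r_min = b/√12 = 99.5/√12 = 28.72 mm
L_e = K·L = 2 × 0.492 m = 0.9840 m = 984.00 mm
λ = L_e / r_min = 984.00 / 28.72 = 34.3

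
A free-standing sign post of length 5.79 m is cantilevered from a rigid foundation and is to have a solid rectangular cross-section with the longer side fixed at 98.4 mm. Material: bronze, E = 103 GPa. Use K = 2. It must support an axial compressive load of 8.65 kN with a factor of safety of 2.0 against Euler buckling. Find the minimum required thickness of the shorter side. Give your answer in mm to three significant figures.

b ≈ 65.3 mm

Required P_cr = n·P = 2.0 × 8.65 = 17.30 kN
L_e = K·L = 2 × 5.79 = 11.58 m
Required I = P_cr·L_e²/(π²E) = 1.730×10^4 × 11.58² / (π² × 1.03×10^11) = 2.282×10^-6 m⁴
I_req = 2.282×10^6 mm⁴
Rectangle, weak axis: I_min = h·b³/12 with h = 98.4 mm fixed  ⇒  b = (12I/h)^(1/3) = 65.3 mm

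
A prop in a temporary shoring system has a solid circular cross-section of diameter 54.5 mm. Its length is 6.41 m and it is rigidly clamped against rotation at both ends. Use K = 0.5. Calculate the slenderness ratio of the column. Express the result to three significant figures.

λ ≈ 235

For a solid circle r = d/4 = 54.5/4 = 13.62 mm
L_e = K·L = 0.5 × 6.41 m = 3.205 m = 3205.0 mm
λ = L_e / r_min = 3205.0 / 13.63 = 235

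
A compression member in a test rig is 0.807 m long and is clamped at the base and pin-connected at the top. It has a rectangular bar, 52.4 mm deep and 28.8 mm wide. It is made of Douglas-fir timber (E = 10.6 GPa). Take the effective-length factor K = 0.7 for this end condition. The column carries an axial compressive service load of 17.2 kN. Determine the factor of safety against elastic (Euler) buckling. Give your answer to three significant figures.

n ≈ 1.99

Buckling occurs about the weak axis: I_min = h·b³/12 with b = 28.8 mm (the shorter side).
I_min = 52.4×28.8³/12 = 1.043×10^5 mm⁴
I = 1.043×10^5 mm⁴ = 1.043×10^-7 m⁴
Effective length L_e = K·L = 0.7 × 0.807 = 0.5649 m
P_cr = π²EI / L_e² = π² × 10.6×10⁹ × 1.043×10^-7 / 0.5649² = 3.420×10^4 N
Factor of safety n = P_cr / P = 34.197 / 17.2 = 1.99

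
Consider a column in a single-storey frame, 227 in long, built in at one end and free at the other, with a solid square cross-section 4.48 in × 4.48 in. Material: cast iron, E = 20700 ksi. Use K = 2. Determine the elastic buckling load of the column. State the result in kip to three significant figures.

P_cr ≈ 33.3 kip

I = a⁴/12 = 4.48⁴/12 = 33.57 in⁴
Effective length L_e = K·L = 2 × 227 = 454.0 in
P_cr = π²EI / L_e² = π² × 20700×10³ × 33.57 / 454.0² = 3.327×10^4 lb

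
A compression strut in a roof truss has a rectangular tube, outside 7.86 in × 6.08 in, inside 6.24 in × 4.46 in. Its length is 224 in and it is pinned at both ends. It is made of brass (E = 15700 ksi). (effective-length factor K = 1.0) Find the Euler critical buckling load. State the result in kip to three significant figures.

Weak-axis I_min = (h_o·b_o³ − h_i·b_i³)/12 with b_o = 6.08, b_i = 4.460 in (shorter outer/inner sides).
I_min = (7.86×6.08³ − 6.240×4.460³)/12 = 101.1 in⁴
Effective length L_e = K·L = 1 × 224 = 224.0 in
P_cr = π²EI / L_e² = π² × 15700×10³ × 101.1 / 224.0² = 3.122×10^5 lb

P_cr ≈ 312 kip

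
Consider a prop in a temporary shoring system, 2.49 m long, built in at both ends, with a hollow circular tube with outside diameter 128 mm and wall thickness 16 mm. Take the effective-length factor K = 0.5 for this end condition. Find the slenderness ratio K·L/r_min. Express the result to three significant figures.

λ ≈ 31.1

Inner diameter d_i = 128 − 2×16 = 96.00 mm
I = π(d_o⁴ − d_i⁴)/64 = π(128⁴ − 96.00⁴)/64 = 9.008×10^6 mm⁴
A = 5.630×10^3 mm²;  r_min = √(I/A) = √(9.008×10^6/5.630×10^3) = 40.00 mm
L_e = K·L = 0.5 × 2.49 m = 1.245 m = 1245.0 mm
λ = L_e / r_min = 1245.0 / 40.00 = 31.1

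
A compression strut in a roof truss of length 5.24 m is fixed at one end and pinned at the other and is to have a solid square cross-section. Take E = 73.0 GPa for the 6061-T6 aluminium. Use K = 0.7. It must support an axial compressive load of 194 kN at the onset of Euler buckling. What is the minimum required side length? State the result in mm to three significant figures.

a ≈ 81.2 mm

L_e = K·L = 0.7 × 5.24 = 3.668 m
Required I = P_cr·L_e²/(π²E) = 1.940×10^5 × 3.668² / (π² × 7.30×10^10) = 3.623×10^-6 m⁴
I_req = 3.623×10^6 mm⁴
Solid square: I = a⁴/12  ⇒  a = (12I)^(1/4) = (12×3.623×10^6)^(1/4) = 81.2 mm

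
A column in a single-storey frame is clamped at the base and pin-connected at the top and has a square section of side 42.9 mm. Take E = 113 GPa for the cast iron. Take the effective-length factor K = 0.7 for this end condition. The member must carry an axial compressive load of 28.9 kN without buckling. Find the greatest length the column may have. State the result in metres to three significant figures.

L_max ≈ 4.71 m

I = a⁴/12 = 42.9⁴/12 = 2.823×10^5 mm⁴
I = 2.823×10^-7 m⁴
At the buckling limit P_cr = P = 2.890×10^4 N
From P_cr = π²EI/(K·L)²:  L = (1/K)·√(π²EI/P_cr) = (1/0.7)·√(π²×1.13×10^11×2.823×10^-7/2.890×10^4)
L = 4.71 m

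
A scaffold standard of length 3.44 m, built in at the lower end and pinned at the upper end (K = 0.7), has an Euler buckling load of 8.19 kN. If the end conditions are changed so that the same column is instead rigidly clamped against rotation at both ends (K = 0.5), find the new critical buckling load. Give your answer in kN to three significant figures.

P_cr ≈ 16.1 kN

P_cr ∝ 1/K², so P_cr,new = P_cr,old × (K_old/K_new)² = 8.19 × (0.7/0.5)²
= 8.19 × 1.960 = 16.1 kN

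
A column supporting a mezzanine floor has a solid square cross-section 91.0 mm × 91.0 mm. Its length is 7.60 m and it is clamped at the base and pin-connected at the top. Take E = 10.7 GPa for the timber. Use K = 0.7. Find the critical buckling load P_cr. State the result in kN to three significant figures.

P_cr ≈ 21.3 kN

I = a⁴/12 = 91.0⁴/12 = 5.715×10^6 mm⁴
I = 5.715×10^6 mm⁴ = 5.715×10^-6 m⁴
Effective length L_e = K·L = 0.7 × 7.60 = 5.320 m
P_cr = π²EI / L_e² = π² × 10.7×10⁹ × 5.715×10^-6 / 5.320² = 2.132×10^4 N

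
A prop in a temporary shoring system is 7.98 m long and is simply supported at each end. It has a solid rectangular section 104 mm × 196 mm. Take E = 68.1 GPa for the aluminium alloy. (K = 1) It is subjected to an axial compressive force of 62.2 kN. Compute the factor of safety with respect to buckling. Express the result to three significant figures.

Buckling occurs about the weak axis: I_min = h·b³/12 with b = 104 mm (the shorter side).
I_min = 196×104³/12 = 1.837×10^7 mm⁴
I = 1.837×10^7 mm⁴ = 1.837×10^-5 m⁴
Effective length L_e = K·L = 1 × 7.98 = 7.980 m
P_cr = π²EI / L_e² = π² × 68.1×10⁹ × 1.837×10^-5 / 7.980² = 1.939×10^5 N
Factor of safety n = P_cr / P = 193.92 / 62.2 = 3.12

n ≈ 3.12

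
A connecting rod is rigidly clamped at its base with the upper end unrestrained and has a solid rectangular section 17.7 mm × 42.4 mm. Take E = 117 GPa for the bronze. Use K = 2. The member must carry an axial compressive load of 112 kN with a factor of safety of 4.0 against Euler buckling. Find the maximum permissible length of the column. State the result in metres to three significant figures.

Buckling occurs about the weak axis: I_min = h·b³/12 with b = 17.7 mm (the shorter side).
I_min = 42.4×17.7³/12 = 1.959×10^4 mm⁴
I = 1.959×10^-8 m⁴
Required critical load P_cr = n·P = 4.0 × 112 = 448.0 kN = 4.480×10^5 N
From P_cr = π²EI/(K·L)²:  L = (1/K)·√(π²EI/P_cr) = (1/2)·√(π²×1.17×10^11×1.959×10^-8/4.480×10^5)
L = 0.112 m

L_max ≈ 0.112 m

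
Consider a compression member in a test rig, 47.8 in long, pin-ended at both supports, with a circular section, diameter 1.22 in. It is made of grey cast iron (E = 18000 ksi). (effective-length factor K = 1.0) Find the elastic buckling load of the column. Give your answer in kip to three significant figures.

I = πd⁴/64 = π×1.22⁴/64 = 0.1087 in⁴
Effective length L_e = K·L = 1 × 47.8 = 47.80 in
P_cr = π²EI / L_e² = π² × 18000×10³ × 0.1087 / 47.80² = 8.455×10^3 lb

P_cr ≈ 8.46 kip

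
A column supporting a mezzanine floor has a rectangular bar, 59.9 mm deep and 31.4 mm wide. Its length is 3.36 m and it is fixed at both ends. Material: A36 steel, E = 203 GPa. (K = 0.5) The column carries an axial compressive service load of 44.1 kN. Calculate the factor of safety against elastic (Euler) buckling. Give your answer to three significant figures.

Buckling occurs about the weak axis: I_min = h·b³/12 with b = 31.4 mm (the shorter side).
I_min = 59.9×31.4³/12 = 1.545×10^5 mm⁴
I = 1.545×10^5 mm⁴ = 1.545×10^-7 m⁴
Effective length L_e = K·L = 0.5 × 3.36 = 1.680 m
P_cr = π²EI / L_e² = π² × 203×10⁹ × 1.545×10^-7 / 1.680² = 1.097×10^5 N
Factor of safety n = P_cr / P = 109.70 / 44.1 = 2.49

n ≈ 2.49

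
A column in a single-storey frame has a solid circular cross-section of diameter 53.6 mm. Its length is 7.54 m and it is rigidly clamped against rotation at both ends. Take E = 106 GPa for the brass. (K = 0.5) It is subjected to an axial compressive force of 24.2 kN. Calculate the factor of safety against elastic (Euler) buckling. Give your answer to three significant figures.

I = πd⁴/64 = π×53.6⁴/64 = 4.052×10^5 mm⁴
I = 4.052×10^5 mm⁴ = 4.052×10^-7 m⁴
Effective length L_e = K·L = 0.5 × 7.54 = 3.770 m
P_cr = π²EI / L_e² = π² × 106×10⁹ × 4.052×10^-7 / 3.770² = 2.982×10^4 N
Factor of safety n = P_cr / P = 29.823 / 24.2 = 1.23

n ≈ 1.23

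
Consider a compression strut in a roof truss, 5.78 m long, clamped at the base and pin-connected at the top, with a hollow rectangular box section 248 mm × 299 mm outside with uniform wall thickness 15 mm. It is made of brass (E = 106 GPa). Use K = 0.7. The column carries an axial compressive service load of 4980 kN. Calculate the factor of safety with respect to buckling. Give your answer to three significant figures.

Inner dimensions: h_i = 299 − 2×15 = 269.0 mm, b_i = 248 − 2×15 = 218.0 mm
Weak-axis I_min = (h_o·b_o³ − h_i·b_i³)/12 with b_o = 248, b_i = 218.0 mm (shorter outer/inner sides).
I_min = (299×248³ − 269.0×218.0³)/12 = 1.478×10^8 mm⁴
I = 1.478×10^8 mm⁴ = 1.478×10^-4 m⁴
Effective length L_e = K·L = 0.7 × 5.78 = 4.046 m
P_cr = π²EI / L_e² = π² × 106×10⁹ × 1.478×10^-4 / 4.046² = 9.446×10^6 N
Factor of safety n = P_cr / P = 9446.3 / 4980 = 1.90

n ≈ 1.90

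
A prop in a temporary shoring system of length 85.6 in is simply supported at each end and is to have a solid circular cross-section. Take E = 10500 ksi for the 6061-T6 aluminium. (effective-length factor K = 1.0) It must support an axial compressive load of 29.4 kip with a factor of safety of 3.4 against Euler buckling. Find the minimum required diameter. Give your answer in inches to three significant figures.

Required P_cr = n·P = 3.4 × 29.4 = 99.96 kip
L_e = K·L = 1 × 85.6 = 85.60 in
Required I = P_cr·L_e²/(π²E) = 9.996×10^4 × 85.60² / (π² × 1.05×10^7) = 7.068 in⁴
Solid circle: I = πd⁴/64  ⇒  d = (64I/π)^(1/4) = (64×7.068/π)^(1/4) = 3.46 in

d ≈ 3.46 in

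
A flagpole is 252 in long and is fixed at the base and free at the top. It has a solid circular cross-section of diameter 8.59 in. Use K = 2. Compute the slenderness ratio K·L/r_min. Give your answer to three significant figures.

For a solid circle r = d/4 = 8.59/4 = 2.148 in
L_e = K·L = 2 × 252 = 504.0 in
λ = L_e / r_min = 504.00 / 2.148 = 235

λ ≈ 235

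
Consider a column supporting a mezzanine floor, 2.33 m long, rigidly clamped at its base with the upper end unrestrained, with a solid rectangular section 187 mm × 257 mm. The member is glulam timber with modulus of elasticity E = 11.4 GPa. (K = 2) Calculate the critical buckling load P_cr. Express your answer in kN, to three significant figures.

P_cr ≈ 726 kN

Buckling occurs about the weak axis: I_min = h·b³/12 with b = 187 mm (the shorter side).
I_min = 257×187³/12 = 1.400×10^8 mm⁴
I = 1.400×10^8 mm⁴ = 1.400×10^-4 m⁴
Effective length L_e = K·L = 2 × 2.33 = 4.660 m
P_cr = π²EI / L_e² = π² × 11.4×10⁹ × 1.400×10^-4 / 4.660² = 7.256×10^5 N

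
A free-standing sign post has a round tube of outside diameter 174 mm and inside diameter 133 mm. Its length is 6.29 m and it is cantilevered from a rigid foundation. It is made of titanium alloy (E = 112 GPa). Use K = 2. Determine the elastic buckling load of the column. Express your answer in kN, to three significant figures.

P_cr ≈ 207 kN

d_o = 174 mm, d_i = 133 mm
I = π(d_o⁴ − d_i⁴)/64 = π(174⁴ − 133.0⁴)/64 = 2.964×10^7 mm⁴
I = 2.964×10^7 mm⁴ = 2.964×10^-5 m⁴
Effective length L_e = K·L = 2 × 6.29 = 12.58 m
P_cr = π²EI / L_e² = π² × 112×10⁹ × 2.964×10^-5 / 12.58² = 2.070×10^5 N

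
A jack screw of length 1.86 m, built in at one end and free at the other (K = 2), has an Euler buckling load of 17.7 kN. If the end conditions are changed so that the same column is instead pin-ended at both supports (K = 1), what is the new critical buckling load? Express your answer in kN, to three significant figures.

P_cr ∝ 1/K², so P_cr,new = P_cr,old × (K_old/K_new)² = 17.7 × (2/1)²
= 17.7 × 4.000 = 70.8 kN

P_cr ≈ 70.8 kN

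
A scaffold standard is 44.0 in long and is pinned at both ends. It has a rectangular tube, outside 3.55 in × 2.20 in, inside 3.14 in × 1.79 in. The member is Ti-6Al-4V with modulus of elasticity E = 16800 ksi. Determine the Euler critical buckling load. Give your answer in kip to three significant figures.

Weak-axis I_min = (h_o·b_o³ − h_i·b_i³)/12 with b_o = 2.20, b_i = 1.790 in (shorter outer/inner sides).
I_min = (3.55×2.20³ − 3.140×1.790³)/12 = 1.649 in⁴
Effective length L_e = K·L = 1 × 44.0 = 44.00 in
P_cr = π²EI / L_e² = π² × 16800×10³ × 1.649 / 44.00² = 1.413×10^5 lb

P_cr ≈ 141 kip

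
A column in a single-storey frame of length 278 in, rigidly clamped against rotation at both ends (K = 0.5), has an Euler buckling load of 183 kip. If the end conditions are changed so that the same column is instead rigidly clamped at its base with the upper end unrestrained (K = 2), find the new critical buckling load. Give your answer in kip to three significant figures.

P_cr ≈ 11.4 kip

P_cr ∝ 1/K², so P_cr,new = P_cr,old × (K_old/K_new)² = 183 × (0.5/2)²
= 183 × 0.06250 = 11.4 kip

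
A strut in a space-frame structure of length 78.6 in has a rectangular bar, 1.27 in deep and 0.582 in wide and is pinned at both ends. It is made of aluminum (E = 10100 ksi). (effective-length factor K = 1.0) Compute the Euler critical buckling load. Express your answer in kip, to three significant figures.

P_cr ≈ 0.337 kip

Buckling occurs about the weak axis: I_min = h·b³/12 with b = 0.582 in (the shorter side).
I_min = 1.27×0.582³/12 = 2.086×10^-2 in⁴
Effective length L_e = K·L = 1 × 78.6 = 78.60 in
P_cr = π²EI / L_e² = π² × 10100×10³ × 2.086×10^-2 / 78.60² = 336.6 lb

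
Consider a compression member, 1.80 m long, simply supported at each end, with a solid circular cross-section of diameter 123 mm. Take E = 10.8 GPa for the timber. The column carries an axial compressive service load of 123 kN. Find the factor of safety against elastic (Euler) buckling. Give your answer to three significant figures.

n ≈ 3.01

I = πd⁴/64 = π×123⁴/64 = 1.124×10^7 mm⁴
I = 1.124×10^7 mm⁴ = 1.124×10^-5 m⁴
Effective length L_e = K·L = 1 × 1.80 = 1.800 m
P_cr = π²EI / L_e² = π² × 10.8×10⁹ × 1.124×10^-5 / 1.800² = 3.696×10^5 N
Factor of safety n = P_cr / P = 369.63 / 123 = 3.01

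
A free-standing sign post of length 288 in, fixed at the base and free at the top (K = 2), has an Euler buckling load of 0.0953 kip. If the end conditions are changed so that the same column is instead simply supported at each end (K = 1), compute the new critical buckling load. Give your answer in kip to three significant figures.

P_cr ∝ 1/K², so P_cr,new = P_cr,old × (K_old/K_new)² = 0.0953 × (2/1)²
= 0.0953 × 4.000 = 0.381 kip

P_cr ≈ 0.381 kip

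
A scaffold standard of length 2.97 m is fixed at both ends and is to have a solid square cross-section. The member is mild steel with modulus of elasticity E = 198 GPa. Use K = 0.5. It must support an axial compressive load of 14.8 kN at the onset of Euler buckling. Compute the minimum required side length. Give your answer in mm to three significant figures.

a ≈ 21.2 mm

L_e = K·L = 0.5 × 2.97 = 1.485 m
Required I = P_cr·L_e²/(π²E) = 1.480×10^4 × 1.485² / (π² × 1.98×10^11) = 1.670×10^-8 m⁴
I_req = 1.670×10^4 mm⁴
Solid square: I = a⁴/12  ⇒  a = (12I)^(1/4) = (12×1.670×10^4)^(1/4) = 21.2 mm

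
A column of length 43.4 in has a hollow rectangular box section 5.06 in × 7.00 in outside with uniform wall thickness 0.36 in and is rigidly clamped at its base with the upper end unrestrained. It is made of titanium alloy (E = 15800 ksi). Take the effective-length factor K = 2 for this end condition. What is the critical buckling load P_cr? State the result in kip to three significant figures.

P_cr ≈ 679 kip

Inner dimensions: h_i = 7.00 − 2×0.36 = 6.280 in, b_i = 5.06 − 2×0.36 = 4.340 in
Weak-axis I_min = (h_o·b_o³ − h_i·b_i³)/12 with b_o = 5.06, b_i = 4.340 in (shorter outer/inner sides).
I_min = (7.00×5.06³ − 6.280×4.340³)/12 = 32.79 in⁴
Effective length L_e = K·L = 2 × 43.4 = 86.80 in
P_cr = π²EI / L_e² = π² × 15800×10³ × 32.79 / 86.80² = 6.787×10^5 lb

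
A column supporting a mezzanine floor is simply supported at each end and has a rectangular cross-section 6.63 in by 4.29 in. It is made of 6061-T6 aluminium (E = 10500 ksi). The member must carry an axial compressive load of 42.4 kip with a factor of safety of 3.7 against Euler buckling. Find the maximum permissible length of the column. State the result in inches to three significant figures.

Buckling occurs about the weak axis: I_min = h·b³/12 with b = 4.29 in (the shorter side).
I_min = 6.63×4.29³/12 = 43.62 in⁴
Required critical load P_cr = n·P = 3.7 × 42.4 = 156.9 kip = 1.569×10^5 lb
From P_cr = π²EI/(K·L)²:  L = (1/K)·√(π²EI/P_cr) = (1/1)·√(π²×1.05×10^7×43.62/1.569×10^5)
L = 170 in

L_max ≈ 170 in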